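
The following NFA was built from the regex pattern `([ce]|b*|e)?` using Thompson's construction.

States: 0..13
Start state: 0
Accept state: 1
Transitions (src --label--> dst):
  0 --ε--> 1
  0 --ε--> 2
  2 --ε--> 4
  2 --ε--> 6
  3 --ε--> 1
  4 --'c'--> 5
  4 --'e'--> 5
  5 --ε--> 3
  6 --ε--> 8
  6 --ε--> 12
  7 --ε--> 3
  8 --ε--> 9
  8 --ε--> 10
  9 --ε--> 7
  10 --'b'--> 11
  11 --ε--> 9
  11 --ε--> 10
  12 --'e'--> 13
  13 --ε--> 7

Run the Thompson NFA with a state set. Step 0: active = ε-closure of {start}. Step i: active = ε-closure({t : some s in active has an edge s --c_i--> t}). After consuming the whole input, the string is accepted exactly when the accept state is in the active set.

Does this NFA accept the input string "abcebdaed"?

Answer: REJECT

Derivation:
start: ε-closure({0}) = {0,1,2,3,4,6,7,8,9,10,12}
'a' @ 1: {}  — dead — no transitions
rest 'bcebdaed' ignored (set empty)
after full input: {}  (accept=1 not in)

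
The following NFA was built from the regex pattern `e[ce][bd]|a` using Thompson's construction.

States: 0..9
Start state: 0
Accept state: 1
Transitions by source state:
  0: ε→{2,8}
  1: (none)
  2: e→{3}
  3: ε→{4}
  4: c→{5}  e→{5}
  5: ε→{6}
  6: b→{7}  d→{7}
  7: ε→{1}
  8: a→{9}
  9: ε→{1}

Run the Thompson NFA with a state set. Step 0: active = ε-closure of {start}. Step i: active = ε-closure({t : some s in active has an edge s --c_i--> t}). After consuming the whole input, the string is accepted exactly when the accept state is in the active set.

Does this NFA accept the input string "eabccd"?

S₀ = ε-closure({0}) = {0,2,8}
'e' @ 1: {3,4}
'a' @ 2: {}  — state set empty
rest 'bccd' ignored (set empty)
after full input: {}  (accept=1 not in)

Answer: REJECT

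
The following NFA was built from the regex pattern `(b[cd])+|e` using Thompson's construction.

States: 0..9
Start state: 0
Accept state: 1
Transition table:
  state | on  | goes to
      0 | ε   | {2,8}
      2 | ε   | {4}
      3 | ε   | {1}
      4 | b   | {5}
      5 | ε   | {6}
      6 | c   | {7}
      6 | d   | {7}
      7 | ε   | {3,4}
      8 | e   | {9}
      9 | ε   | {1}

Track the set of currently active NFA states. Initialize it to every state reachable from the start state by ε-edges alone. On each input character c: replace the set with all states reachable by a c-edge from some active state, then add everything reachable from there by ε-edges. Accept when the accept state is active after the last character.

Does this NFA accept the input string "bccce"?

Answer: REJECT

Steps:
S₀ = ε-closure({0}) = {0,2,4,8}
'b' @ 1: {5,6}
'c' @ 2: {1,3,4,7}  [accepting]
'c' @ 3: {}  — dead — no transitions
rest 'ce' ignored (set empty)
end set {} — state 1 not in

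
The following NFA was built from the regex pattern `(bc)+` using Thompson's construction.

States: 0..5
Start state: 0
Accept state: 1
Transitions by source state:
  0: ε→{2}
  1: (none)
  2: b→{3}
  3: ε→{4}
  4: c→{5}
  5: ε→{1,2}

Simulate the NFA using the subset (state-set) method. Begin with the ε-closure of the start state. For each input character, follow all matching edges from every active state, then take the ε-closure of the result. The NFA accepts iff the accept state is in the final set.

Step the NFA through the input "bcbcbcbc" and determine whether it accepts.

S₀ = ε-closure({0}) = {0,2}
'b' @ 1: {3,4}
'c' @ 2: {1,2,5}  [accepting]
'b' @ 3: {3,4}
'c' @ 4: {1,2,5}  [accepting]
'b' @ 5: {3,4}
'c' @ 6: {1,2,5}  [accepting]
'b' @ 7: {3,4}
'c' @ 8: {1,2,5}  [accepting]
end set {1,2,5} — state 1 in

Answer: ACCEPT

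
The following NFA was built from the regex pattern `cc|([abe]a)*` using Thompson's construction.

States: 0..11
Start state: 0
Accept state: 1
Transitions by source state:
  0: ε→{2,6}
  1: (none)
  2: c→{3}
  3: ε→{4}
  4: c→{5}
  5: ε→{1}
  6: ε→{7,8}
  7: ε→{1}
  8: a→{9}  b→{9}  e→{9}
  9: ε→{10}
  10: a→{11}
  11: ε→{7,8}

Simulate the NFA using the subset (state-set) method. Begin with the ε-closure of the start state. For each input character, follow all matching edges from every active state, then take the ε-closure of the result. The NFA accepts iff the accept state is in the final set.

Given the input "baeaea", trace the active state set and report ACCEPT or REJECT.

initial (ε-close {0}): {0,1,2,6,7,8}
'b' @ 1: {9,10}
'a' @ 2: {1,7,8,11}  (accept∈set)
'e' @ 3: {9,10}
'a' @ 4: {1,7,8,11}  (accept∈set)
'e' @ 5: {9,10}
'a' @ 6: {1,7,8,11}  (accept∈set)
after full input: {1,7,8,11}  (accept=1 in)

Answer: ACCEPT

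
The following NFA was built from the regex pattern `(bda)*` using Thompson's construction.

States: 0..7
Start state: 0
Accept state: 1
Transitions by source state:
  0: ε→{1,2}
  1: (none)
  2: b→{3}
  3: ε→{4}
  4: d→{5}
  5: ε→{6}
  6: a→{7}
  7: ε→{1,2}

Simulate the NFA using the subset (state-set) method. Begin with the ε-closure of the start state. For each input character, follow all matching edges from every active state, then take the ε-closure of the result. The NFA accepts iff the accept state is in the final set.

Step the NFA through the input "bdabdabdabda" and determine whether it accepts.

start: ε-closure({0}) = {0,1,2}
'b' @ 1: {3,4}
'd' @ 2: {5,6}
'a' @ 3: {1,2,7}  ✓accept
'b' @ 4: {3,4}
'd' @ 5: {5,6}
'a' @ 6: {1,2,7}  ✓accept
'b' @ 7: {3,4}
'd' @ 8: {5,6}
'a' @ 9: {1,2,7}  ✓accept
'b' @ 10: {3,4}
'd' @ 11: {5,6}
'a' @ 12: {1,2,7}  ✓accept
end set {1,2,7} — state 1 in

Answer: ACCEPT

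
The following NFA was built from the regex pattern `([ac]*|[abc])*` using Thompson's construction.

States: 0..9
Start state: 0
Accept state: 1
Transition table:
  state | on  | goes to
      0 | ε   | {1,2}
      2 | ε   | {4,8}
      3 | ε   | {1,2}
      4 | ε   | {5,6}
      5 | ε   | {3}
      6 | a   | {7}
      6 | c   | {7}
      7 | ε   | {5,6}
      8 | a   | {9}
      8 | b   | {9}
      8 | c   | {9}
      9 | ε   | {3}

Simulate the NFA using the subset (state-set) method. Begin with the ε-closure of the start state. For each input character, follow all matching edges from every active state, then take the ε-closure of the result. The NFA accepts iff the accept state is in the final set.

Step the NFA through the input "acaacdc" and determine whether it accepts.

Answer: REJECT

Steps:
S₀ = ε-closure({0}) = {0,1,2,3,4,5,6,8}
'a' @ 1: {1,2,3,4,5,6,7,8,9}  (accept∈set)
'c' @ 2: {1,2,3,4,5,6,7,8,9}  (accept∈set)
'a' @ 3: {1,2,3,4,5,6,7,8,9}  (accept∈set)
'a' @ 4: {1,2,3,4,5,6,7,8,9}  (accept∈set)
'c' @ 5: {1,2,3,4,5,6,7,8,9}  (accept∈set)
'd' @ 6: {}  — dead — no transitions
rest 'c' ignored (set empty)
after full input: {}  (accept=1 not in)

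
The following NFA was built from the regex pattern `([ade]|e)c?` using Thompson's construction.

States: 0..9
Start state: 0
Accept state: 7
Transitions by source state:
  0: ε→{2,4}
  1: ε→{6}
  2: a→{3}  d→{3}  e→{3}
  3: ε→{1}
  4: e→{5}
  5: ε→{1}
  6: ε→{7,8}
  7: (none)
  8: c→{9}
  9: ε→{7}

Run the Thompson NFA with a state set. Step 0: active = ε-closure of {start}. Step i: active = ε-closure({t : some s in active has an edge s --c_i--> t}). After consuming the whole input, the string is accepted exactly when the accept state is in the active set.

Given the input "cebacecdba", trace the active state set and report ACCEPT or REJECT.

Answer: REJECT

Trace:
initial (ε-close {0}): {0,2,4}
'c' @ 1: {}  — state set empty
rest 'ebacecdba' ignored (set empty)
after full input: {}  (accept=7 not in)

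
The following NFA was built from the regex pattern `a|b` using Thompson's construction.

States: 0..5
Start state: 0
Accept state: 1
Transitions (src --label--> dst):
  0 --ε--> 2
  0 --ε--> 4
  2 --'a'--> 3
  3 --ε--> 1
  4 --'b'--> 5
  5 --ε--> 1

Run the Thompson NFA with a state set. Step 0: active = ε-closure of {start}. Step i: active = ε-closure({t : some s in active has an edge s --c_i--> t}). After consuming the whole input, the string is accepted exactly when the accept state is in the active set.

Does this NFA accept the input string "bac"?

Answer: REJECT

Trace:
S₀ = ε-closure({0}) = {0,2,4}
'b' @ 1: {1,5}  ✓accept
'a' @ 2: {}  — no active states
rest 'c' ignored (set empty)
final: {}; accept 1 not in set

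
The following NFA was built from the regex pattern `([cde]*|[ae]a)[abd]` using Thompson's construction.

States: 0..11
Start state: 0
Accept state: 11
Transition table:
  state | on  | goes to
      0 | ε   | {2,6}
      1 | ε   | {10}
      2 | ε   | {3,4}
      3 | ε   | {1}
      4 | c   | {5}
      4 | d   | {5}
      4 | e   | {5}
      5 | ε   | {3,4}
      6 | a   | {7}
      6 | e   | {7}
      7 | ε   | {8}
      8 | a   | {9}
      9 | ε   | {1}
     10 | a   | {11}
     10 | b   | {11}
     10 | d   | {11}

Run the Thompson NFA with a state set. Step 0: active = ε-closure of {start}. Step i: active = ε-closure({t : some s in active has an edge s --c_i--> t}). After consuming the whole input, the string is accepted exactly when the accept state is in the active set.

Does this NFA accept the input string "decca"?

start: ε-closure({0}) = {0,1,2,3,4,6,10}
'd' @ 1: {1,3,4,5,10,11}  (accept∈set)
'e' @ 2: {1,3,4,5,10}
'c' @ 3: {1,3,4,5,10}
'c' @ 4: {1,3,4,5,10}
'a' @ 5: {11}  (accept∈set)
final: {11}; accept 11 in set

Answer: ACCEPT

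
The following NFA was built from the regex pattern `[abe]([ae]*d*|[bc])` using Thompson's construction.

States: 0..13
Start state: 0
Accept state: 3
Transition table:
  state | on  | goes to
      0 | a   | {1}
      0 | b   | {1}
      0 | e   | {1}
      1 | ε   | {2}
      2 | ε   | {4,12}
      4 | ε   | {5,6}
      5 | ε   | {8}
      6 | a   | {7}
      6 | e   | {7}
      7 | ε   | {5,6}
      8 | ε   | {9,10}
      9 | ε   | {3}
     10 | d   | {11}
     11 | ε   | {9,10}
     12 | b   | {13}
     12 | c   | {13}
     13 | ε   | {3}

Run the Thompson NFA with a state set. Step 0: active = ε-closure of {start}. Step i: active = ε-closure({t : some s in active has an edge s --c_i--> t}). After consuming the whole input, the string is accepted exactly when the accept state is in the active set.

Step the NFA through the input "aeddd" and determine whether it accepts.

initial (ε-close {0}): {0}
'a' @ 1: {1,2,3,4,5,6,8,9,10,12}  [accepting]
'e' @ 2: {3,5,6,7,8,9,10}  [accepting]
'd' @ 3: {3,9,10,11}  [accepting]
'd' @ 4: {3,9,10,11}  [accepting]
'd' @ 5: {3,9,10,11}  [accepting]
end set {3,9,10,11} — state 3 in

Answer: ACCEPT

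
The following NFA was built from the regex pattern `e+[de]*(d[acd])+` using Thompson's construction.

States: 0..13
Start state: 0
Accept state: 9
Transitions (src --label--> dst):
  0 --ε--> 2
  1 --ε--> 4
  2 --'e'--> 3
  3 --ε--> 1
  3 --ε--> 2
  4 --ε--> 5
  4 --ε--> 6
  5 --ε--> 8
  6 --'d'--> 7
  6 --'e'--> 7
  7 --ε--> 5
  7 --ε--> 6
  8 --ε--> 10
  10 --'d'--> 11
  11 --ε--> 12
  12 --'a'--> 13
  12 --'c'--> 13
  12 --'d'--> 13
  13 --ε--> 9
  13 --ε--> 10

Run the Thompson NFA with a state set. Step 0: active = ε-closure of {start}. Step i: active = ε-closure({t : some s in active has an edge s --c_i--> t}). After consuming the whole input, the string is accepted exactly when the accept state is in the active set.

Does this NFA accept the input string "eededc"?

Answer: ACCEPT

Steps:
start: ε-closure({0}) = {0,2}
'e' @ 1: {1,2,3,4,5,6,8,10}
'e' @ 2: {1,2,3,4,5,6,7,8,10}
'd' @ 3: {5,6,7,8,10,11,12}
'e' @ 4: {5,6,7,8,10}
'd' @ 5: {5,6,7,8,10,11,12}
'c' @ 6: {9,10,13}  (accept∈set)
end set {9,10,13} — state 9 in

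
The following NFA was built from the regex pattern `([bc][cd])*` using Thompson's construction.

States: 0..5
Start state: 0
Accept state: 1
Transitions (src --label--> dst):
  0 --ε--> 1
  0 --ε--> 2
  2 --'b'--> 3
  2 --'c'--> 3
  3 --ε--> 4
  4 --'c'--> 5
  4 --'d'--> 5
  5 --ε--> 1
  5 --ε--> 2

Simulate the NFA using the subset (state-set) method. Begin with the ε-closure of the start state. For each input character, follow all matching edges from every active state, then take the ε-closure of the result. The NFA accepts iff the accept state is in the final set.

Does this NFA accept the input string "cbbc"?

S₀ = ε-closure({0}) = {0,1,2}
'c' @ 1: {3,4}
'b' @ 2: {}  — no active states
rest 'bc' ignored (set empty)
end set {} — state 1 not in

Answer: REJECT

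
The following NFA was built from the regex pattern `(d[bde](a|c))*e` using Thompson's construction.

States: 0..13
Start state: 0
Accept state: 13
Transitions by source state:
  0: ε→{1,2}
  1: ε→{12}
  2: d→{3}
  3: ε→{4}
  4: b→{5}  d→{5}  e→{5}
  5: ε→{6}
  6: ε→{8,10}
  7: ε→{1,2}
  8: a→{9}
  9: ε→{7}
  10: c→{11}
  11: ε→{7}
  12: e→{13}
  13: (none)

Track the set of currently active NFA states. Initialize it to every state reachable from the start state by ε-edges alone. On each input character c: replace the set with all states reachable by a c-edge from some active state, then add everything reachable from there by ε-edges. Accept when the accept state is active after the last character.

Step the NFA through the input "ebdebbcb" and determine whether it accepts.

Answer: REJECT

Steps:
S₀ = ε-closure({0}) = {0,1,2,12}
'e' @ 1: {13}  [accepting]
'b' @ 2: {}  — state set empty
rest 'debbcb' ignored (set empty)
after full input: {}  (accept=13 not in)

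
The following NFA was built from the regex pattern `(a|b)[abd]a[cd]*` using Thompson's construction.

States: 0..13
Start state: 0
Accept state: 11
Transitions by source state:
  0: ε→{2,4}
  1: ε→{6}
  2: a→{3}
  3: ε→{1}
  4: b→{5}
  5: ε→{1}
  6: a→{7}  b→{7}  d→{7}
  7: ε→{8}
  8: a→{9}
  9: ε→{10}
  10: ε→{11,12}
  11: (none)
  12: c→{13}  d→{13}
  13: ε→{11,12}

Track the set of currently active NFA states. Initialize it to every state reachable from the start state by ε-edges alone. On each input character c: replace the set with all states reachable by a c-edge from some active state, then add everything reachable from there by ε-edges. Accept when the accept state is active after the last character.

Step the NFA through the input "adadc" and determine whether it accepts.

Answer: ACCEPT

Steps:
initial (ε-close {0}): {0,2,4}
'a' @ 1: {1,3,6}
'd' @ 2: {7,8}
'a' @ 3: {9,10,11,12}  (accept∈set)
'd' @ 4: {11,12,13}  (accept∈set)
'c' @ 5: {11,12,13}  (accept∈set)
after full input: {11,12,13}  (accept=11 in)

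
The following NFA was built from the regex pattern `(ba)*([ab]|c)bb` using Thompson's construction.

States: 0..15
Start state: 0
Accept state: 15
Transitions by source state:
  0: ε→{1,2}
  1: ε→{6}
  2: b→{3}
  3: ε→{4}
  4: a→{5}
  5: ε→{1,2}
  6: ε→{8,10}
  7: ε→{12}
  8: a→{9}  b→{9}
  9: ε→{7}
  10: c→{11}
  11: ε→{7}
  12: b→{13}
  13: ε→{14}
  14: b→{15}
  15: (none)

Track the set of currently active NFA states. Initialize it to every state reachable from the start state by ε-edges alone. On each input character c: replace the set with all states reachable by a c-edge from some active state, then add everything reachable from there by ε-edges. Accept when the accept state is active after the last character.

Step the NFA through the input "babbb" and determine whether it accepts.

initial (ε-close {0}): {0,1,2,6,8,10}
'b' @ 1: {3,4,7,9,12}
'a' @ 2: {1,2,5,6,8,10}
'b' @ 3: {3,4,7,9,12}
'b' @ 4: {13,14}
'b' @ 5: {15}  [accepting]
final: {15}; accept 15 in set

Answer: ACCEPT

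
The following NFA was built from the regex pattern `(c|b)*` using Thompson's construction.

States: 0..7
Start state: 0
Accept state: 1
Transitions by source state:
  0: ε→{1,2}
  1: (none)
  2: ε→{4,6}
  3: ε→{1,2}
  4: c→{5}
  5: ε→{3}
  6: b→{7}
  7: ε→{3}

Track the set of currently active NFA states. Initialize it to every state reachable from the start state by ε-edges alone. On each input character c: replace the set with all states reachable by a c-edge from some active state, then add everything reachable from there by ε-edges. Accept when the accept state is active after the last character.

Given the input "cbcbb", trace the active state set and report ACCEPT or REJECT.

Answer: ACCEPT

Trace:
S₀ = ε-closure({0}) = {0,1,2,4,6}
'c' @ 1: {1,2,3,4,5,6}  ✓accept
'b' @ 2: {1,2,3,4,6,7}  ✓accept
'c' @ 3: {1,2,3,4,5,6}  ✓accept
'b' @ 4: {1,2,3,4,6,7}  ✓accept
'b' @ 5: {1,2,3,4,6,7}  ✓accept
after full input: {1,2,3,4,6,7}  (accept=1 in)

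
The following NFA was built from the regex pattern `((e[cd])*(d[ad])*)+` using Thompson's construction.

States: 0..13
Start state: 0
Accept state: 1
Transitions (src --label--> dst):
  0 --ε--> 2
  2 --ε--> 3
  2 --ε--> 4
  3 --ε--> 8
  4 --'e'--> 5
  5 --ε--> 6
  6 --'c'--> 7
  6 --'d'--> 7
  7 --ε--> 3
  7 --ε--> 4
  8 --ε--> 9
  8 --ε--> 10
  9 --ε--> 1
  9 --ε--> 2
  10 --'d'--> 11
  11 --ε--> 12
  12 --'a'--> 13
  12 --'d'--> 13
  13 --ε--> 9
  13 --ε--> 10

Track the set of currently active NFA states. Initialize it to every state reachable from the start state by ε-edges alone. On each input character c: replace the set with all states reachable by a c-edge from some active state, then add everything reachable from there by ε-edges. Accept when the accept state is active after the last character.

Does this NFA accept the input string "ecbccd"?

S₀ = ε-closure({0}) = {0,1,2,3,4,8,9,10}
'e' @ 1: {5,6}
'c' @ 2: {1,2,3,4,7,8,9,10}  ✓accept
'b' @ 3: {}  — no active states
rest 'ccd' ignored (set empty)
final: {}; accept 1 not in set

Answer: REJECT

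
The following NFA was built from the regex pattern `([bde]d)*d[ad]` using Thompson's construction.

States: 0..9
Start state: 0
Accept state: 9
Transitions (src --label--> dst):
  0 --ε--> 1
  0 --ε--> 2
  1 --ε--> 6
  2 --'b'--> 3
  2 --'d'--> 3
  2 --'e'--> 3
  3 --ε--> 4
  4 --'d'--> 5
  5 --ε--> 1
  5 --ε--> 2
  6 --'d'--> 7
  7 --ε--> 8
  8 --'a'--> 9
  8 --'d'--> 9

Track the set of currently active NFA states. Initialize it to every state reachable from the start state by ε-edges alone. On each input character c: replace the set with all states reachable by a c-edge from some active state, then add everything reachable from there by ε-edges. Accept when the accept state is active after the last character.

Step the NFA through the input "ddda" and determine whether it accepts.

Answer: ACCEPT

Derivation:
start: ε-closure({0}) = {0,1,2,6}
'd' @ 1: {3,4,7,8}
'd' @ 2: {1,2,5,6,9}  [accepting]
'd' @ 3: {3,4,7,8}
'a' @ 4: {9}  [accepting]
end set {9} — state 9 in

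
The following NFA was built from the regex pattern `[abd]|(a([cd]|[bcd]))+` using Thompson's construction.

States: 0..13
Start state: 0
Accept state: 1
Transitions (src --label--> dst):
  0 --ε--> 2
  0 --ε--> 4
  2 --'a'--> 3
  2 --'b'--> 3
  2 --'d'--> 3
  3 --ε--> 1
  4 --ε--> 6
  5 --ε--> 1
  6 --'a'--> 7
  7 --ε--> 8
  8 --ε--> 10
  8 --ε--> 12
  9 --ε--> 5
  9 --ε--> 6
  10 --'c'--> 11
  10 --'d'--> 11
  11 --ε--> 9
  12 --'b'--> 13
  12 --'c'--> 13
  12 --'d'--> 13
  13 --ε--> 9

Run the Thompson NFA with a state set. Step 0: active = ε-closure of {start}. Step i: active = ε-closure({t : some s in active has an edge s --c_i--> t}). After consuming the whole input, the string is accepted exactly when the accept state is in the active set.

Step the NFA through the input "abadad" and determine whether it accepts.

initial (ε-close {0}): {0,2,4,6}
'a' @ 1: {1,3,7,8,10,12}  (accept∈set)
'b' @ 2: {1,5,6,9,13}  (accept∈set)
'a' @ 3: {7,8,10,12}
'd' @ 4: {1,5,6,9,11,13}  (accept∈set)
'a' @ 5: {7,8,10,12}
'd' @ 6: {1,5,6,9,11,13}  (accept∈set)
end set {1,5,6,9,11,13} — state 1 in

Answer: ACCEPT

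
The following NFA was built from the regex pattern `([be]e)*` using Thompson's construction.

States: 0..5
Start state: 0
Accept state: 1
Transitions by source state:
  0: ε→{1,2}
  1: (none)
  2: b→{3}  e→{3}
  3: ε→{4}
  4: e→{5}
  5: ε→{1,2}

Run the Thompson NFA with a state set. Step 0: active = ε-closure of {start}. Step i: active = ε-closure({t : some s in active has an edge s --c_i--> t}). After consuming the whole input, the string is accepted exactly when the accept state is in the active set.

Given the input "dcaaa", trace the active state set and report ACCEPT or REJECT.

Answer: REJECT

Steps:
initial (ε-close {0}): {0,1,2}
'd' @ 1: {}  — no active states
rest 'caaa' ignored (set empty)
final: {}; accept 1 not in set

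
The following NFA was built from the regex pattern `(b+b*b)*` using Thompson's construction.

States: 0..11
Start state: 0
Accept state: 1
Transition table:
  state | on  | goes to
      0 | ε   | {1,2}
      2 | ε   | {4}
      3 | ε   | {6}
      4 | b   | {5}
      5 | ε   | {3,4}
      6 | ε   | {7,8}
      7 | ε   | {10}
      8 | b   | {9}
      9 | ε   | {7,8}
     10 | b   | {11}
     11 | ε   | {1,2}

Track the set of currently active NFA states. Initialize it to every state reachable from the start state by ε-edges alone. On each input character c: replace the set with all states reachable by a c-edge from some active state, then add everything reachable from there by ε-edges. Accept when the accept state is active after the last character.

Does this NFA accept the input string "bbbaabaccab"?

Answer: REJECT

Derivation:
S₀ = ε-closure({0}) = {0,1,2,4}
'b' @ 1: {3,4,5,6,7,8,10}
'b' @ 2: {1,2,3,4,5,6,7,8,9,10,11}  ✓accept
'b' @ 3: {1,2,3,4,5,6,7,8,9,10,11}  ✓accept
'a' @ 4: {}  — no active states
rest 'abaccab' ignored (set empty)
end set {} — state 1 not in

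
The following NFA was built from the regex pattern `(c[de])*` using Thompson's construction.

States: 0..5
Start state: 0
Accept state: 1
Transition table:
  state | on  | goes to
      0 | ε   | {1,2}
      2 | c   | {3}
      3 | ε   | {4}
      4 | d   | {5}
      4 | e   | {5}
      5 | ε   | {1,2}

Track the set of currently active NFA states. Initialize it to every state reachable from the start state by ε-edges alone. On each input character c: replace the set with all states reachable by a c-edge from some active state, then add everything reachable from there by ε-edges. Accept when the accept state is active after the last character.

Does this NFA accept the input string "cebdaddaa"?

initial (ε-close {0}): {0,1,2}
'c' @ 1: {3,4}
'e' @ 2: {1,2,5}  (accept∈set)
'b' @ 3: {}  — dead — no transitions
rest 'daddaa' ignored (set empty)
after full input: {}  (accept=1 not in)

Answer: REJECT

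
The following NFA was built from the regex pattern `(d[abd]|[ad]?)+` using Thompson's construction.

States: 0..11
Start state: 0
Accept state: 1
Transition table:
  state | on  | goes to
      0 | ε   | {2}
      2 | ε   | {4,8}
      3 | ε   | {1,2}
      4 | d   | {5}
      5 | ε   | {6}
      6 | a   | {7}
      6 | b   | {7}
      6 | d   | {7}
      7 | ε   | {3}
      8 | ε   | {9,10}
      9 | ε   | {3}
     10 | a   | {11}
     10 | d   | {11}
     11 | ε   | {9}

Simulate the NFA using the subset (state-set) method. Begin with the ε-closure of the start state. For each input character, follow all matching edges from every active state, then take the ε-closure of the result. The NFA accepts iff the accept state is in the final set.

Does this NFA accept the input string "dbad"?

initial (ε-close {0}): {0,1,2,3,4,8,9,10}
'd' @ 1: {1,2,3,4,5,6,8,9,10,11}  [accepting]
'b' @ 2: {1,2,3,4,7,8,9,10}  [accepting]
'a' @ 3: {1,2,3,4,8,9,10,11}  [accepting]
'd' @ 4: {1,2,3,4,5,6,8,9,10,11}  [accepting]
after full input: {1,2,3,4,5,6,8,9,10,11}  (accept=1 in)

Answer: ACCEPT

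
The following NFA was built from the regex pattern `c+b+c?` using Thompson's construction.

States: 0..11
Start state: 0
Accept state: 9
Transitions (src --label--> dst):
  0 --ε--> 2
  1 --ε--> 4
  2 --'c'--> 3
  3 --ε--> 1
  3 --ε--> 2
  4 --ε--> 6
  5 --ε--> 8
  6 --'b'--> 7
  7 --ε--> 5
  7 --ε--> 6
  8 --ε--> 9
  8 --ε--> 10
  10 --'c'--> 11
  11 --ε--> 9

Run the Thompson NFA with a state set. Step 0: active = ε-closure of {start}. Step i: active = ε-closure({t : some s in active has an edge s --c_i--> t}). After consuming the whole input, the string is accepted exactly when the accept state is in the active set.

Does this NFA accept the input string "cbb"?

S₀ = ε-closure({0}) = {0,2}
'c' @ 1: {1,2,3,4,6}
'b' @ 2: {5,6,7,8,9,10}  [accepting]
'b' @ 3: {5,6,7,8,9,10}  [accepting]
end set {5,6,7,8,9,10} — state 9 in

Answer: ACCEPT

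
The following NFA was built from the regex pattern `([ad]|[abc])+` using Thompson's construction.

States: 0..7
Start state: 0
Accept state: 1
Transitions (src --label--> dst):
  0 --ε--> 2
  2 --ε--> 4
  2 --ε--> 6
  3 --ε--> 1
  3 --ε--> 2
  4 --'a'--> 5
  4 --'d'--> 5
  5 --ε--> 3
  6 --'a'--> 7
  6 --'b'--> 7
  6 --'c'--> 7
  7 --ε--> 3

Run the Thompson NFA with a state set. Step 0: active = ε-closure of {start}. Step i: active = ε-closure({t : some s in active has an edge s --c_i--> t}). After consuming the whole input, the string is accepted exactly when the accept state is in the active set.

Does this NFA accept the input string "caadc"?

Answer: ACCEPT

Steps:
start: ε-closure({0}) = {0,2,4,6}
'c' @ 1: {1,2,3,4,6,7}  ✓accept
'a' @ 2: {1,2,3,4,5,6,7}  ✓accept
'a' @ 3: {1,2,3,4,5,6,7}  ✓accept
'd' @ 4: {1,2,3,4,5,6}  ✓accept
'c' @ 5: {1,2,3,4,6,7}  ✓accept
end set {1,2,3,4,6,7} — state 1 in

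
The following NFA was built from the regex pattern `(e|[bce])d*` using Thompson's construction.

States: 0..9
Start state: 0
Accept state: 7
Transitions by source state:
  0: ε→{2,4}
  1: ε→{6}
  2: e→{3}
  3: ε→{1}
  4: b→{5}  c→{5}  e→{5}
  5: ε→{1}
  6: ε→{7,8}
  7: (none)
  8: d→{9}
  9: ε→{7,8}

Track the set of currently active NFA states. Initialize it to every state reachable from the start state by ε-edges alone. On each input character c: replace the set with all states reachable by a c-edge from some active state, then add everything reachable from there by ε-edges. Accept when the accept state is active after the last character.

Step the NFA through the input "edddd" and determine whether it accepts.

S₀ = ε-closure({0}) = {0,2,4}
'e' @ 1: {1,3,5,6,7,8}  [accepting]
'd' @ 2: {7,8,9}  [accepting]
'd' @ 3: {7,8,9}  [accepting]
'd' @ 4: {7,8,9}  [accepting]
'd' @ 5: {7,8,9}  [accepting]
end set {7,8,9} — state 7 in

Answer: ACCEPT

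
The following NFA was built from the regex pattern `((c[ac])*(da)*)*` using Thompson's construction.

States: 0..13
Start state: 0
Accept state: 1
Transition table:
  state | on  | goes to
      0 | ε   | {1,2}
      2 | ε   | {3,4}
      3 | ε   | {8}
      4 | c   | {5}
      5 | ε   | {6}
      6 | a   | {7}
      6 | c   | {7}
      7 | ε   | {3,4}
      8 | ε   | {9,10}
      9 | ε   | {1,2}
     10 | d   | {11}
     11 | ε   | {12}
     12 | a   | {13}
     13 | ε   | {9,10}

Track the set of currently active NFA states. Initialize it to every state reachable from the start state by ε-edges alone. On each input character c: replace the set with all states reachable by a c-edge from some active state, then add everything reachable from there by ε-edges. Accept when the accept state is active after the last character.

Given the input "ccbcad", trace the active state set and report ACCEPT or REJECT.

S₀ = ε-closure({0}) = {0,1,2,3,4,8,9,10}
'c' @ 1: {5,6}
'c' @ 2: {1,2,3,4,7,8,9,10}  (accept∈set)
'b' @ 3: {}  — dead — no transitions
rest 'cad' ignored (set empty)
end set {} — state 1 not in

Answer: REJECT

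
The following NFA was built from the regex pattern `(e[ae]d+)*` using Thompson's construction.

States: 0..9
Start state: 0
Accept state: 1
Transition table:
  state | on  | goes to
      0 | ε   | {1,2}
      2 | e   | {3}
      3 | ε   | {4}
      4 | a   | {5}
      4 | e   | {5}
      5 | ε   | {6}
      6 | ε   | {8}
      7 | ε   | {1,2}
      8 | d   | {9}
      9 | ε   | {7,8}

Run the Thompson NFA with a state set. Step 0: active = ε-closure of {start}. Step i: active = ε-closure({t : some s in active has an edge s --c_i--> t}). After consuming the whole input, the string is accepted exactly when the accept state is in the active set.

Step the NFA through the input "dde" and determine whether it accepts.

initial (ε-close {0}): {0,1,2}
'd' @ 1: {}  — dead — no transitions
rest 'de' ignored (set empty)
final: {}; accept 1 not in set

Answer: REJECT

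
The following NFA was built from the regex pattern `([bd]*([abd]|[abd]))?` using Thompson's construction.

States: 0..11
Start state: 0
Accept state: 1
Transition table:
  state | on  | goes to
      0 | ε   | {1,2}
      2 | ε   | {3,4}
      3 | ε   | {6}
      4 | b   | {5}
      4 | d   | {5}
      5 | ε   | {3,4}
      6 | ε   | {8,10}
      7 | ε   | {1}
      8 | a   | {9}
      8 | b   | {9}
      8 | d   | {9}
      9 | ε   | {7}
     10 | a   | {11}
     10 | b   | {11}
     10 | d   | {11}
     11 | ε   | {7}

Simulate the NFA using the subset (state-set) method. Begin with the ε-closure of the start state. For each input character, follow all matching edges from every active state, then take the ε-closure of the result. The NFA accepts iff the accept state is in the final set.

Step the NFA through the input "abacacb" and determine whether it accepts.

Answer: REJECT

Trace:
S₀ = ε-closure({0}) = {0,1,2,3,4,6,8,10}
'a' @ 1: {1,7,9,11}  (accept∈set)
'b' @ 2: {}  — no active states
rest 'acacb' ignored (set empty)
end set {} — state 1 not in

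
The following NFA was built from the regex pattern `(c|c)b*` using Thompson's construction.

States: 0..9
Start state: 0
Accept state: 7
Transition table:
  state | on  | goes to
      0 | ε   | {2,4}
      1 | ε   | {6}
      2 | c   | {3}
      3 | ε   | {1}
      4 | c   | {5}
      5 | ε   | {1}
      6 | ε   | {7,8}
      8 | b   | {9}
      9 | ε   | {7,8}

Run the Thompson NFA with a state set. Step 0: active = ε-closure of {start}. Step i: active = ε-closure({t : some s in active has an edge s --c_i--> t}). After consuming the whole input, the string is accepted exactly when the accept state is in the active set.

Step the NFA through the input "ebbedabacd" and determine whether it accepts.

S₀ = ε-closure({0}) = {0,2,4}
'e' @ 1: {}  — no active states
rest 'bbedabacd' ignored (set empty)
final: {}; accept 7 not in set

Answer: REJECT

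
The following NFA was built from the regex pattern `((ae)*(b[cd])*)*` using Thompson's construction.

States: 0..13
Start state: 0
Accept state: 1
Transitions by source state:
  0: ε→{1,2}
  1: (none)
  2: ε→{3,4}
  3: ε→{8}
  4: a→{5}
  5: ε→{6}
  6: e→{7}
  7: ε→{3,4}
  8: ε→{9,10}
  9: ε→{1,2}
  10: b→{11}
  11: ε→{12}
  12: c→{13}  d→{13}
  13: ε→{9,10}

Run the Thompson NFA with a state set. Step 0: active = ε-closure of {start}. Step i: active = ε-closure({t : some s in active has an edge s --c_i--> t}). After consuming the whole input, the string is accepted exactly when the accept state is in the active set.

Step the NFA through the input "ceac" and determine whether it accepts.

Answer: REJECT

Trace:
S₀ = ε-closure({0}) = {0,1,2,3,4,8,9,10}
'c' @ 1: {}  — state set empty
rest 'eac' ignored (set empty)
after full input: {}  (accept=1 not in)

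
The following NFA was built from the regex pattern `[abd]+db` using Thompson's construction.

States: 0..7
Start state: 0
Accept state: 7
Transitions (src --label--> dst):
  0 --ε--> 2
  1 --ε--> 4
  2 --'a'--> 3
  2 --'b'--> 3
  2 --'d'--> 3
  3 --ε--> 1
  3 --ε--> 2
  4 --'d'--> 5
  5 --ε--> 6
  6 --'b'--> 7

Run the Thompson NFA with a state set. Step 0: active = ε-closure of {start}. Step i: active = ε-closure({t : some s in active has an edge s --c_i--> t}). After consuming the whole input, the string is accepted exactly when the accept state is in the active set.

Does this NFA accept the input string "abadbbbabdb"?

initial (ε-close {0}): {0,2}
'a' @ 1: {1,2,3,4}
'b' @ 2: {1,2,3,4}
'a' @ 3: {1,2,3,4}
'd' @ 4: {1,2,3,4,5,6}
'b' @ 5: {1,2,3,4,7}  ✓accept
'b' @ 6: {1,2,3,4}
'b' @ 7: {1,2,3,4}
'a' @ 8: {1,2,3,4}
'b' @ 9: {1,2,3,4}
'd' @ 10: {1,2,3,4,5,6}
'b' @ 11: {1,2,3,4,7}  ✓accept
final: {1,2,3,4,7}; accept 7 in set

Answer: ACCEPT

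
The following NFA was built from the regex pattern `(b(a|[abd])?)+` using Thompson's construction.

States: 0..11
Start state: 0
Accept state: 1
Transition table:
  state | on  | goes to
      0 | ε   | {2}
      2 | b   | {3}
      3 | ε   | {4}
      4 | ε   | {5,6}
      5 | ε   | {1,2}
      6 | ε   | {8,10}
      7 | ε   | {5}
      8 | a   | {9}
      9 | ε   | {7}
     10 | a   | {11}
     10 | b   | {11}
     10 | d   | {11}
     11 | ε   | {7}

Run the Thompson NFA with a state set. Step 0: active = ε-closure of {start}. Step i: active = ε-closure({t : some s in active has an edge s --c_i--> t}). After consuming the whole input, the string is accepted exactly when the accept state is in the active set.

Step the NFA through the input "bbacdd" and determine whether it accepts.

Answer: REJECT

Trace:
initial (ε-close {0}): {0,2}
'b' @ 1: {1,2,3,4,5,6,8,10}  ✓accept
'b' @ 2: {1,2,3,4,5,6,7,8,10,11}  ✓accept
'a' @ 3: {1,2,5,7,9,11}  ✓accept
'c' @ 4: {}  — no active states
rest 'dd' ignored (set empty)
after full input: {}  (accept=1 not in)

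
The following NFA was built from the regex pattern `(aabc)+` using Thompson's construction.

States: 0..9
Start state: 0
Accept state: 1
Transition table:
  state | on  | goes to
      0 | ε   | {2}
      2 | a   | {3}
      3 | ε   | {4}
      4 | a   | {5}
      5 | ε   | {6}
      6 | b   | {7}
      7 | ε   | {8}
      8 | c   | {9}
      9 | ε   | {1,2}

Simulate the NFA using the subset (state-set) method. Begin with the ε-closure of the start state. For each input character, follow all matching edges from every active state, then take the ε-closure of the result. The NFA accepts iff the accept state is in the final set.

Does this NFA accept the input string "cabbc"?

S₀ = ε-closure({0}) = {0,2}
'c' @ 1: {}  — dead — no transitions
rest 'abbc' ignored (set empty)
after full input: {}  (accept=1 not in)

Answer: REJECT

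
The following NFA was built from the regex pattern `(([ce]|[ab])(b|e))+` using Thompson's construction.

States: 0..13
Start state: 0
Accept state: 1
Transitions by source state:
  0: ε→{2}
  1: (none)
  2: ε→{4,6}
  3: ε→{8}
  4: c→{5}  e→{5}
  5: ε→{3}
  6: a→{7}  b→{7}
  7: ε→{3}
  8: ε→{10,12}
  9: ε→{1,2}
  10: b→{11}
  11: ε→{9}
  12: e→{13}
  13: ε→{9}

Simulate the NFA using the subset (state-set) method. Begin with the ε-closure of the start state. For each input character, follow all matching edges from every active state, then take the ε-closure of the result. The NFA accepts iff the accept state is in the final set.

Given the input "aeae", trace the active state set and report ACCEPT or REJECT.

Answer: ACCEPT

Derivation:
S₀ = ε-closure({0}) = {0,2,4,6}
'a' @ 1: {3,7,8,10,12}
'e' @ 2: {1,2,4,6,9,13}  [accepting]
'a' @ 3: {3,7,8,10,12}
'e' @ 4: {1,2,4,6,9,13}  [accepting]
final: {1,2,4,6,9,13}; accept 1 in set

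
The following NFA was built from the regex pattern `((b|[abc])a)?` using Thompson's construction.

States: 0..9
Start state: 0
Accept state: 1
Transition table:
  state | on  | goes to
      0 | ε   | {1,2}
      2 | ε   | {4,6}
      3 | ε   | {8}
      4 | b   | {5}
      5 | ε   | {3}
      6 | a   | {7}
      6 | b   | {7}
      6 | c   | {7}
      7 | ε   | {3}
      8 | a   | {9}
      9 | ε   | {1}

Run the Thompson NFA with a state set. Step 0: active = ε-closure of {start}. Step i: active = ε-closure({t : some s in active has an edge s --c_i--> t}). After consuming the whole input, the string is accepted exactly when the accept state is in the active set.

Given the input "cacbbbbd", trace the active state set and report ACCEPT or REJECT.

S₀ = ε-closure({0}) = {0,1,2,4,6}
'c' @ 1: {3,7,8}
'a' @ 2: {1,9}  [accepting]
'c' @ 3: {}  — no active states
rest 'bbbbd' ignored (set empty)
after full input: {}  (accept=1 not in)

Answer: REJECT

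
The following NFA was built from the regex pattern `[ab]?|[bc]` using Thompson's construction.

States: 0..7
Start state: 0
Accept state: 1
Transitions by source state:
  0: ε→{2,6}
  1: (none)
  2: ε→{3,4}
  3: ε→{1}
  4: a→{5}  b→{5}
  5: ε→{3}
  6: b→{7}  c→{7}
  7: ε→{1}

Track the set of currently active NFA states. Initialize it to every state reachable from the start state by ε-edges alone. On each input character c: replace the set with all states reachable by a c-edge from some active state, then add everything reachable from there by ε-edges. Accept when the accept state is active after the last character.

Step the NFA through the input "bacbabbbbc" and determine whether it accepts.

Answer: REJECT

Trace:
start: ε-closure({0}) = {0,1,2,3,4,6}
'b' @ 1: {1,3,5,7}  (accept∈set)
'a' @ 2: {}  — state set empty
rest 'cbabbbbc' ignored (set empty)
end set {} — state 1 not in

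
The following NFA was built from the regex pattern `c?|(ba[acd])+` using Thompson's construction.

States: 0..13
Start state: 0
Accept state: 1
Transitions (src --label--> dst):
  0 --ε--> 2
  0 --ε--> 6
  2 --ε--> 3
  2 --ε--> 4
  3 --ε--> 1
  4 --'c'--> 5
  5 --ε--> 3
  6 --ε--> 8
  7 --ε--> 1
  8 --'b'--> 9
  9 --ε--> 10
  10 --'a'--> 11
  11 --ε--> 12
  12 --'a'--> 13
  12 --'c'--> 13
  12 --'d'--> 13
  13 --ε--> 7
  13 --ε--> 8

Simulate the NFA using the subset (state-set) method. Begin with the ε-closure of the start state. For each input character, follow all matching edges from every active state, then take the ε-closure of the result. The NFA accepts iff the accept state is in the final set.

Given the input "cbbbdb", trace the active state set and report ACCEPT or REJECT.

initial (ε-close {0}): {0,1,2,3,4,6,8}
'c' @ 1: {1,3,5}  ✓accept
'b' @ 2: {}  — no active states
rest 'bbdb' ignored (set empty)
after full input: {}  (accept=1 not in)

Answer: REJECT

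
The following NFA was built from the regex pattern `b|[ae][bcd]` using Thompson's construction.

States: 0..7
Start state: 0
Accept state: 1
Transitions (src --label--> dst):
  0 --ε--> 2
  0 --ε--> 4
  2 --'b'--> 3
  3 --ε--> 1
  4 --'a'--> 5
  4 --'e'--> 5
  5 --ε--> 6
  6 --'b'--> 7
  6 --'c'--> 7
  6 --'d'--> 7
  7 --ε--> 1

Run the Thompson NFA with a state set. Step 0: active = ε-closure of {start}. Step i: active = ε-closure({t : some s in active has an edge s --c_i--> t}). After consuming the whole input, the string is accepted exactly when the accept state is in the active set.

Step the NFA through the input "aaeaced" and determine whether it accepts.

S₀ = ε-closure({0}) = {0,2,4}
'a' @ 1: {5,6}
'a' @ 2: {}  — state set empty
rest 'eaced' ignored (set empty)
end set {} — state 1 not in

Answer: REJECT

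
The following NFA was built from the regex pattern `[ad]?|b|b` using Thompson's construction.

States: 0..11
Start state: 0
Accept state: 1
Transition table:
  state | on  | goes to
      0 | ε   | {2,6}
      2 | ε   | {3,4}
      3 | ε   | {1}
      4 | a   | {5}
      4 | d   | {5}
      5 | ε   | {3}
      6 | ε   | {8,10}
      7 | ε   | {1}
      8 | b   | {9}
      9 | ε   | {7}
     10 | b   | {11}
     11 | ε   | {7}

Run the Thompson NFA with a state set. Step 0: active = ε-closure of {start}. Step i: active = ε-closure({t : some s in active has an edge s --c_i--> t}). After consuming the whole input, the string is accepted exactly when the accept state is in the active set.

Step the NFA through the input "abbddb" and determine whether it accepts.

initial (ε-close {0}): {0,1,2,3,4,6,8,10}
'a' @ 1: {1,3,5}  ✓accept
'b' @ 2: {}  — state set empty
rest 'bddb' ignored (set empty)
end set {} — state 1 not in

Answer: REJECT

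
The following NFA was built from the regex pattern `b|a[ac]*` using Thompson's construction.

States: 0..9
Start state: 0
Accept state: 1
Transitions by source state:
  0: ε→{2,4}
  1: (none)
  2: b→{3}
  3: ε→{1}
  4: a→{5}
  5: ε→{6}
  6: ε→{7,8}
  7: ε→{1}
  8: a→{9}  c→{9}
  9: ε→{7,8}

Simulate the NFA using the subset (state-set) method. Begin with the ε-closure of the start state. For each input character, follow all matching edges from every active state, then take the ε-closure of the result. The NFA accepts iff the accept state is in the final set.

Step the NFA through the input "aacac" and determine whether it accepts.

Answer: ACCEPT

Steps:
start: ε-closure({0}) = {0,2,4}
'a' @ 1: {1,5,6,7,8}  ✓accept
'a' @ 2: {1,7,8,9}  ✓accept
'c' @ 3: {1,7,8,9}  ✓accept
'a' @ 4: {1,7,8,9}  ✓accept
'c' @ 5: {1,7,8,9}  ✓accept
after full input: {1,7,8,9}  (accept=1 in)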